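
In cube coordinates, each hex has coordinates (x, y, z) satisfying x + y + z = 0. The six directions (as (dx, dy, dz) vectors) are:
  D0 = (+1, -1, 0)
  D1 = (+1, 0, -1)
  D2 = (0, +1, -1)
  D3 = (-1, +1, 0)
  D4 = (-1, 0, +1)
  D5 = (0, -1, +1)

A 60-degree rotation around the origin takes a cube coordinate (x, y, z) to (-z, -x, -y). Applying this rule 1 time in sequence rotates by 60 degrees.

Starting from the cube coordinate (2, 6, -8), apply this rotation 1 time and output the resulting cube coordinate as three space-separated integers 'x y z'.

Answer: 8 -2 -6

Derivation:
Start: (2, 6, -8)
Step 1: (2, 6, -8) -> (-(-8), -(2), -(6)) = (8, -2, -6)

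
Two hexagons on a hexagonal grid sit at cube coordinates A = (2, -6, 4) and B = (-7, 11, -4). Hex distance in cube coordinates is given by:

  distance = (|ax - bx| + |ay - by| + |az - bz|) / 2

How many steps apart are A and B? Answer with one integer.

|ax - bx| = |2 - (-7)| = 9
|ay - by| = |-6 - 11| = 17
|az - bz| = |4 - (-4)| = 8
distance = (9 + 17 + 8) / 2 = 34 / 2 = 17

Answer: 17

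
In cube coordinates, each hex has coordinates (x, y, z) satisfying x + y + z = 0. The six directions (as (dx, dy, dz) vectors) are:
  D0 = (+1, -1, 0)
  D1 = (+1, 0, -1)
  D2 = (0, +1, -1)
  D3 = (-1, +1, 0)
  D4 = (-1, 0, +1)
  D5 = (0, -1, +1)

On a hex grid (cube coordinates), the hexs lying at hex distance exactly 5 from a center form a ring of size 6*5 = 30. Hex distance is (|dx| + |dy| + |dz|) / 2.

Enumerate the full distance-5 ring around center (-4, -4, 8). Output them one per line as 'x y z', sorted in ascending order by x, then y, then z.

Answer: -9 -4 13
-9 -3 12
-9 -2 11
-9 -1 10
-9 0 9
-9 1 8
-8 -5 13
-8 1 7
-7 -6 13
-7 1 6
-6 -7 13
-6 1 5
-5 -8 13
-5 1 4
-4 -9 13
-4 1 3
-3 -9 12
-3 0 3
-2 -9 11
-2 -1 3
-1 -9 10
-1 -2 3
0 -9 9
0 -3 3
1 -9 8
1 -8 7
1 -7 6
1 -6 5
1 -5 4
1 -4 3

Derivation:
Walk ring at distance 5 from (-4, -4, 8):
Start at center + D4*5 = (-9, -4, 13)
  hex 0: (-9, -4, 13)
  hex 1: (-8, -5, 13)
  hex 2: (-7, -6, 13)
  hex 3: (-6, -7, 13)
  hex 4: (-5, -8, 13)
  hex 5: (-4, -9, 13)
  hex 6: (-3, -9, 12)
  hex 7: (-2, -9, 11)
  hex 8: (-1, -9, 10)
  hex 9: (0, -9, 9)
  hex 10: (1, -9, 8)
  hex 11: (1, -8, 7)
  hex 12: (1, -7, 6)
  hex 13: (1, -6, 5)
  hex 14: (1, -5, 4)
  hex 15: (1, -4, 3)
  hex 16: (0, -3, 3)
  hex 17: (-1, -2, 3)
  hex 18: (-2, -1, 3)
  hex 19: (-3, 0, 3)
  hex 20: (-4, 1, 3)
  hex 21: (-5, 1, 4)
  hex 22: (-6, 1, 5)
  hex 23: (-7, 1, 6)
  hex 24: (-8, 1, 7)
  hex 25: (-9, 1, 8)
  hex 26: (-9, 0, 9)
  hex 27: (-9, -1, 10)
  hex 28: (-9, -2, 11)
  hex 29: (-9, -3, 12)
Sorted: 30 hexes.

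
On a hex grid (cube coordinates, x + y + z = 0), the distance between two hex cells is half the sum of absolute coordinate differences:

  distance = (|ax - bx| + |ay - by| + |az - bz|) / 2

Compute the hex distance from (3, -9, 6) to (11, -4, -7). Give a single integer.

|ax - bx| = |3 - 11| = 8
|ay - by| = |-9 - (-4)| = 5
|az - bz| = |6 - (-7)| = 13
distance = (8 + 5 + 13) / 2 = 26 / 2 = 13

Answer: 13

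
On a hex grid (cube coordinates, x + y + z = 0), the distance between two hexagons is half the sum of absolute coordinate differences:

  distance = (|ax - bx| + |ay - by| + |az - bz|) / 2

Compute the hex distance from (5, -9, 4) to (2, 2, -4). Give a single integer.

|ax - bx| = |5 - 2| = 3
|ay - by| = |-9 - 2| = 11
|az - bz| = |4 - (-4)| = 8
distance = (3 + 11 + 8) / 2 = 22 / 2 = 11

Answer: 11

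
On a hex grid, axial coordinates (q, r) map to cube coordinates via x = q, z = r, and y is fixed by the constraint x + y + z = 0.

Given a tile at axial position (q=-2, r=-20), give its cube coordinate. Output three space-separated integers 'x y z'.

Answer: -2 22 -20

Derivation:
x = q = -2
z = r = -20
y = -x - z = -(-2) - (-20) = 22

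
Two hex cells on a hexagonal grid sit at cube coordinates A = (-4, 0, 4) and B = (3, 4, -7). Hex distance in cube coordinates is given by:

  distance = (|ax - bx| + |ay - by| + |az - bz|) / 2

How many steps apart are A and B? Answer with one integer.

Answer: 11

Derivation:
|ax - bx| = |-4 - 3| = 7
|ay - by| = |0 - 4| = 4
|az - bz| = |4 - (-7)| = 11
distance = (7 + 4 + 11) / 2 = 22 / 2 = 11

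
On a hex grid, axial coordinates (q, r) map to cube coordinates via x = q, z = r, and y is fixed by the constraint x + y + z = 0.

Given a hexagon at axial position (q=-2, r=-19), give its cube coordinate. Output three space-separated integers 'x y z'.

Answer: -2 21 -19

Derivation:
x = q = -2
z = r = -19
y = -x - z = -(-2) - (-19) = 21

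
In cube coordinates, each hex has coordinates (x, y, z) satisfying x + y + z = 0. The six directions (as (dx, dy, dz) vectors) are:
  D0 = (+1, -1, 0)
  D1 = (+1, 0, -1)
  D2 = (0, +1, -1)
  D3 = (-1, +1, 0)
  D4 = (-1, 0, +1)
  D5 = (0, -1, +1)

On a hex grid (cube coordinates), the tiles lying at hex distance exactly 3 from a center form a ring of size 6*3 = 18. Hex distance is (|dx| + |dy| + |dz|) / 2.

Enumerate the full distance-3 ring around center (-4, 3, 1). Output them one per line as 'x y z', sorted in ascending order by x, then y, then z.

Answer: -7 3 4
-7 4 3
-7 5 2
-7 6 1
-6 2 4
-6 6 0
-5 1 4
-5 6 -1
-4 0 4
-4 6 -2
-3 0 3
-3 5 -2
-2 0 2
-2 4 -2
-1 0 1
-1 1 0
-1 2 -1
-1 3 -2

Derivation:
Walk ring at distance 3 from (-4, 3, 1):
Start at center + D4*3 = (-7, 3, 4)
  hex 0: (-7, 3, 4)
  hex 1: (-6, 2, 4)
  hex 2: (-5, 1, 4)
  hex 3: (-4, 0, 4)
  hex 4: (-3, 0, 3)
  hex 5: (-2, 0, 2)
  hex 6: (-1, 0, 1)
  hex 7: (-1, 1, 0)
  hex 8: (-1, 2, -1)
  hex 9: (-1, 3, -2)
  hex 10: (-2, 4, -2)
  hex 11: (-3, 5, -2)
  hex 12: (-4, 6, -2)
  hex 13: (-5, 6, -1)
  hex 14: (-6, 6, 0)
  hex 15: (-7, 6, 1)
  hex 16: (-7, 5, 2)
  hex 17: (-7, 4, 3)
Sorted: 18 hexes.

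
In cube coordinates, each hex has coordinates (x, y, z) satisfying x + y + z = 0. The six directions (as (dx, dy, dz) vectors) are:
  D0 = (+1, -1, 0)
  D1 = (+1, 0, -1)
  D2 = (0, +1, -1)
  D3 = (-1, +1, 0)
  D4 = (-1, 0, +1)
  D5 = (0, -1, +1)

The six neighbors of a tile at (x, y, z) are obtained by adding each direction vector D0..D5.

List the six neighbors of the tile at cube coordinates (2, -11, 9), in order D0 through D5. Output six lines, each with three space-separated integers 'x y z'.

Answer: 3 -12 9
3 -11 8
2 -10 8
1 -10 9
1 -11 10
2 -12 10

Derivation:
Center: (2, -11, 9). Add each direction:
  D0: (2, -11, 9) + (1, -1, 0) = (3, -12, 9)
  D1: (2, -11, 9) + (1, 0, -1) = (3, -11, 8)
  D2: (2, -11, 9) + (0, 1, -1) = (2, -10, 8)
  D3: (2, -11, 9) + (-1, 1, 0) = (1, -10, 9)
  D4: (2, -11, 9) + (-1, 0, 1) = (1, -11, 10)
  D5: (2, -11, 9) + (0, -1, 1) = (2, -12, 10)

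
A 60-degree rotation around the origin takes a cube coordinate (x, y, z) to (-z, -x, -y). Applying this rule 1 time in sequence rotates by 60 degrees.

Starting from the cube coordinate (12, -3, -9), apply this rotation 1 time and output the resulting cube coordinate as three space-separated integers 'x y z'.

Start: (12, -3, -9)
Step 1: (12, -3, -9) -> (-(-9), -(12), -(-3)) = (9, -12, 3)

Answer: 9 -12 3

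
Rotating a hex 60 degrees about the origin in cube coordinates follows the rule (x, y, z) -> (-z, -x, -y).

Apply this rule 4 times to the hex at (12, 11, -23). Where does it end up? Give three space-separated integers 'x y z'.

Answer: -23 12 11

Derivation:
Start: (12, 11, -23)
Step 1: (12, 11, -23) -> (-(-23), -(12), -(11)) = (23, -12, -11)
Step 2: (23, -12, -11) -> (-(-11), -(23), -(-12)) = (11, -23, 12)
Step 3: (11, -23, 12) -> (-(12), -(11), -(-23)) = (-12, -11, 23)
Step 4: (-12, -11, 23) -> (-(23), -(-12), -(-11)) = (-23, 12, 11)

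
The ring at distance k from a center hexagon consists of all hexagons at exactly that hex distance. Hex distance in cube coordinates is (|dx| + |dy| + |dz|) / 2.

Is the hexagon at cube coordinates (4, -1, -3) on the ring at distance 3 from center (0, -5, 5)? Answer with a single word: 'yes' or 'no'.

|px - cx| = |4 - 0| = 4
|py - cy| = |-1 - (-5)| = 4
|pz - cz| = |-3 - 5| = 8
distance = (4+4+8)/2 = 16/2 = 8
radius = 3; distance != radius -> no

Answer: no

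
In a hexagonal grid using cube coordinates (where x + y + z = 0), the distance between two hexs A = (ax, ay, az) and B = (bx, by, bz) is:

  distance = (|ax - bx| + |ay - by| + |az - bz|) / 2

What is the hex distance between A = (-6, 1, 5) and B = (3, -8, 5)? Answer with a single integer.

|ax - bx| = |-6 - 3| = 9
|ay - by| = |1 - (-8)| = 9
|az - bz| = |5 - 5| = 0
distance = (9 + 9 + 0) / 2 = 18 / 2 = 9

Answer: 9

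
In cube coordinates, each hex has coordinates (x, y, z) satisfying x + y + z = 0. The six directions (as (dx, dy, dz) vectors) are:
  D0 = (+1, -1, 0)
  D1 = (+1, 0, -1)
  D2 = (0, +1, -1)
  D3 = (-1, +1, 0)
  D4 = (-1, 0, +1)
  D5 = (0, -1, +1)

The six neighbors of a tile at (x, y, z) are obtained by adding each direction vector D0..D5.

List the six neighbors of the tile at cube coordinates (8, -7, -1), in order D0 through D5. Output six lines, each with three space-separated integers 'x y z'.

Answer: 9 -8 -1
9 -7 -2
8 -6 -2
7 -6 -1
7 -7 0
8 -8 0

Derivation:
Center: (8, -7, -1). Add each direction:
  D0: (8, -7, -1) + (1, -1, 0) = (9, -8, -1)
  D1: (8, -7, -1) + (1, 0, -1) = (9, -7, -2)
  D2: (8, -7, -1) + (0, 1, -1) = (8, -6, -2)
  D3: (8, -7, -1) + (-1, 1, 0) = (7, -6, -1)
  D4: (8, -7, -1) + (-1, 0, 1) = (7, -7, 0)
  D5: (8, -7, -1) + (0, -1, 1) = (8, -8, 0)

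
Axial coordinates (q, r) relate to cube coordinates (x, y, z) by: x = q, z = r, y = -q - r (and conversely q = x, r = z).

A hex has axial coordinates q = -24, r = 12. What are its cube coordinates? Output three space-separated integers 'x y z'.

Answer: -24 12 12

Derivation:
x = q = -24
z = r = 12
y = -x - z = -(-24) - (12) = 12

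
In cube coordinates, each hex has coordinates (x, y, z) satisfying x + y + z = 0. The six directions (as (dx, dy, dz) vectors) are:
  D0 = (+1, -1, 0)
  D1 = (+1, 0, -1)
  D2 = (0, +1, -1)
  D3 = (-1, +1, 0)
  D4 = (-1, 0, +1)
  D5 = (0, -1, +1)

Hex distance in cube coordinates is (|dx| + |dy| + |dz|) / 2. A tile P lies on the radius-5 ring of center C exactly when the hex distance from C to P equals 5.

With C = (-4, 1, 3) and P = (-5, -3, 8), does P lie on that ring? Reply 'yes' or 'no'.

|px - cx| = |-5 - (-4)| = 1
|py - cy| = |-3 - 1| = 4
|pz - cz| = |8 - 3| = 5
distance = (1+4+5)/2 = 10/2 = 5
radius = 5; distance == radius -> yes

Answer: yes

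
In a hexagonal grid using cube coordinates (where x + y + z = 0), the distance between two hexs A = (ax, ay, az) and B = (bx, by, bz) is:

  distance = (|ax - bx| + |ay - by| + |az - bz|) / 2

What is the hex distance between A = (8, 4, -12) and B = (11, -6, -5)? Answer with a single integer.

Answer: 10

Derivation:
|ax - bx| = |8 - 11| = 3
|ay - by| = |4 - (-6)| = 10
|az - bz| = |-12 - (-5)| = 7
distance = (3 + 10 + 7) / 2 = 20 / 2 = 10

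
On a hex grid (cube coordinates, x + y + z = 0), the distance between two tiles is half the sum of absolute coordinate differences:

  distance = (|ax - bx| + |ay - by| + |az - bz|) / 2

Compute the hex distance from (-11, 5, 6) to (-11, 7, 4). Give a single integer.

|ax - bx| = |-11 - (-11)| = 0
|ay - by| = |5 - 7| = 2
|az - bz| = |6 - 4| = 2
distance = (0 + 2 + 2) / 2 = 4 / 2 = 2

Answer: 2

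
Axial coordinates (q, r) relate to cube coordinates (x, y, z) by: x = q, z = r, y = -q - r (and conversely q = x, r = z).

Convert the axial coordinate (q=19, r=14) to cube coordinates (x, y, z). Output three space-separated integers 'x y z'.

x = q = 19
z = r = 14
y = -x - z = -(19) - (14) = -33

Answer: 19 -33 14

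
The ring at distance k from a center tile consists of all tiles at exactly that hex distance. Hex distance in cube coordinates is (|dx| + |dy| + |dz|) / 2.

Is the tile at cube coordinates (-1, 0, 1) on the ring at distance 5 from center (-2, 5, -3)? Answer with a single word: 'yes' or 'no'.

|px - cx| = |-1 - (-2)| = 1
|py - cy| = |0 - 5| = 5
|pz - cz| = |1 - (-3)| = 4
distance = (1+5+4)/2 = 10/2 = 5
radius = 5; distance == radius -> yes

Answer: yes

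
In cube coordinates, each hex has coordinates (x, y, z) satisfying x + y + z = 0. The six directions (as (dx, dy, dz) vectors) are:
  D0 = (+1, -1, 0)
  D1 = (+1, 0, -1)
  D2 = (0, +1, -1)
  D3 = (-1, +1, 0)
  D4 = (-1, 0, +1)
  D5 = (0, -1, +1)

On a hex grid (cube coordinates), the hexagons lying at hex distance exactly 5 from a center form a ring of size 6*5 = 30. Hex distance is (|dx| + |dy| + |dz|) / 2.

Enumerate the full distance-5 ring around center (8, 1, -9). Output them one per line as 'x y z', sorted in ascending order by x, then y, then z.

Walk ring at distance 5 from (8, 1, -9):
Start at center + D4*5 = (3, 1, -4)
  hex 0: (3, 1, -4)
  hex 1: (4, 0, -4)
  hex 2: (5, -1, -4)
  hex 3: (6, -2, -4)
  hex 4: (7, -3, -4)
  hex 5: (8, -4, -4)
  hex 6: (9, -4, -5)
  hex 7: (10, -4, -6)
  hex 8: (11, -4, -7)
  hex 9: (12, -4, -8)
  hex 10: (13, -4, -9)
  hex 11: (13, -3, -10)
  hex 12: (13, -2, -11)
  hex 13: (13, -1, -12)
  hex 14: (13, 0, -13)
  hex 15: (13, 1, -14)
  hex 16: (12, 2, -14)
  hex 17: (11, 3, -14)
  hex 18: (10, 4, -14)
  hex 19: (9, 5, -14)
  hex 20: (8, 6, -14)
  hex 21: (7, 6, -13)
  hex 22: (6, 6, -12)
  hex 23: (5, 6, -11)
  hex 24: (4, 6, -10)
  hex 25: (3, 6, -9)
  hex 26: (3, 5, -8)
  hex 27: (3, 4, -7)
  hex 28: (3, 3, -6)
  hex 29: (3, 2, -5)
Sorted: 30 hexes.

Answer: 3 1 -4
3 2 -5
3 3 -6
3 4 -7
3 5 -8
3 6 -9
4 0 -4
4 6 -10
5 -1 -4
5 6 -11
6 -2 -4
6 6 -12
7 -3 -4
7 6 -13
8 -4 -4
8 6 -14
9 -4 -5
9 5 -14
10 -4 -6
10 4 -14
11 -4 -7
11 3 -14
12 -4 -8
12 2 -14
13 -4 -9
13 -3 -10
13 -2 -11
13 -1 -12
13 0 -13
13 1 -14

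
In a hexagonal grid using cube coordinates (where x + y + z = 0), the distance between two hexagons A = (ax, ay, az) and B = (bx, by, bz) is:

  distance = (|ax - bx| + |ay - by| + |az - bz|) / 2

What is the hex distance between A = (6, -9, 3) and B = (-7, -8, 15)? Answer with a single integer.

|ax - bx| = |6 - (-7)| = 13
|ay - by| = |-9 - (-8)| = 1
|az - bz| = |3 - 15| = 12
distance = (13 + 1 + 12) / 2 = 26 / 2 = 13

Answer: 13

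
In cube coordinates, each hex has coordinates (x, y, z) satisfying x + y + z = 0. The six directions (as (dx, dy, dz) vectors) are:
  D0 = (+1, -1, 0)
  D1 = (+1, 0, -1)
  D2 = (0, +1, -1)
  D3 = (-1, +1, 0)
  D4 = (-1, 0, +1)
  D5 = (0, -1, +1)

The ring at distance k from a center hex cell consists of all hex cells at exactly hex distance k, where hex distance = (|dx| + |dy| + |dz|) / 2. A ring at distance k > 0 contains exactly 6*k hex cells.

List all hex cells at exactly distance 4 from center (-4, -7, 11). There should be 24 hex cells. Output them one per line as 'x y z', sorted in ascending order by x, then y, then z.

Walk ring at distance 4 from (-4, -7, 11):
Start at center + D4*4 = (-8, -7, 15)
  hex 0: (-8, -7, 15)
  hex 1: (-7, -8, 15)
  hex 2: (-6, -9, 15)
  hex 3: (-5, -10, 15)
  hex 4: (-4, -11, 15)
  hex 5: (-3, -11, 14)
  hex 6: (-2, -11, 13)
  hex 7: (-1, -11, 12)
  hex 8: (0, -11, 11)
  hex 9: (0, -10, 10)
  hex 10: (0, -9, 9)
  hex 11: (0, -8, 8)
  hex 12: (0, -7, 7)
  hex 13: (-1, -6, 7)
  hex 14: (-2, -5, 7)
  hex 15: (-3, -4, 7)
  hex 16: (-4, -3, 7)
  hex 17: (-5, -3, 8)
  hex 18: (-6, -3, 9)
  hex 19: (-7, -3, 10)
  hex 20: (-8, -3, 11)
  hex 21: (-8, -4, 12)
  hex 22: (-8, -5, 13)
  hex 23: (-8, -6, 14)
Sorted: 24 hexes.

Answer: -8 -7 15
-8 -6 14
-8 -5 13
-8 -4 12
-8 -3 11
-7 -8 15
-7 -3 10
-6 -9 15
-6 -3 9
-5 -10 15
-5 -3 8
-4 -11 15
-4 -3 7
-3 -11 14
-3 -4 7
-2 -11 13
-2 -5 7
-1 -11 12
-1 -6 7
0 -11 11
0 -10 10
0 -9 9
0 -8 8
0 -7 7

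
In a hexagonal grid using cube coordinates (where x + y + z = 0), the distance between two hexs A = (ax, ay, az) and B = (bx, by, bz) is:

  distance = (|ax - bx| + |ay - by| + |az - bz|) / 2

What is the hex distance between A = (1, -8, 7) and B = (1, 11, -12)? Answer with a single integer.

|ax - bx| = |1 - 1| = 0
|ay - by| = |-8 - 11| = 19
|az - bz| = |7 - (-12)| = 19
distance = (0 + 19 + 19) / 2 = 38 / 2 = 19

Answer: 19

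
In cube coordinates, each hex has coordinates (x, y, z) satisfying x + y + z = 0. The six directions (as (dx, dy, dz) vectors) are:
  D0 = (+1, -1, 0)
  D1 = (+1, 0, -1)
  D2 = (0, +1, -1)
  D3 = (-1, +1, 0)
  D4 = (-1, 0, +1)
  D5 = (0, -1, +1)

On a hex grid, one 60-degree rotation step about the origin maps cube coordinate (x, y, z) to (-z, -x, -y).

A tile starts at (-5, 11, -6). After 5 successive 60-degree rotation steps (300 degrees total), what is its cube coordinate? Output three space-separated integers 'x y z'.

Start: (-5, 11, -6)
Step 1: (-5, 11, -6) -> (-(-6), -(-5), -(11)) = (6, 5, -11)
Step 2: (6, 5, -11) -> (-(-11), -(6), -(5)) = (11, -6, -5)
Step 3: (11, -6, -5) -> (-(-5), -(11), -(-6)) = (5, -11, 6)
Step 4: (5, -11, 6) -> (-(6), -(5), -(-11)) = (-6, -5, 11)
Step 5: (-6, -5, 11) -> (-(11), -(-6), -(-5)) = (-11, 6, 5)

Answer: -11 6 5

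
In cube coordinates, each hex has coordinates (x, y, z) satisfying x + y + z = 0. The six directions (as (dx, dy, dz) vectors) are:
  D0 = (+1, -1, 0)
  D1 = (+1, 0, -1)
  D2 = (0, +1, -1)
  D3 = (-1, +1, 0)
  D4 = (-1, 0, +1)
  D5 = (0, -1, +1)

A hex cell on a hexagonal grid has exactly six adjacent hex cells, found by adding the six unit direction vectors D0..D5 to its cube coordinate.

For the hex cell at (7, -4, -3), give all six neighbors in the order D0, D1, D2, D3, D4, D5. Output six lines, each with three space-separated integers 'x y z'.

Answer: 8 -5 -3
8 -4 -4
7 -3 -4
6 -3 -3
6 -4 -2
7 -5 -2

Derivation:
Center: (7, -4, -3). Add each direction:
  D0: (7, -4, -3) + (1, -1, 0) = (8, -5, -3)
  D1: (7, -4, -3) + (1, 0, -1) = (8, -4, -4)
  D2: (7, -4, -3) + (0, 1, -1) = (7, -3, -4)
  D3: (7, -4, -3) + (-1, 1, 0) = (6, -3, -3)
  D4: (7, -4, -3) + (-1, 0, 1) = (6, -4, -2)
  D5: (7, -4, -3) + (0, -1, 1) = (7, -5, -2)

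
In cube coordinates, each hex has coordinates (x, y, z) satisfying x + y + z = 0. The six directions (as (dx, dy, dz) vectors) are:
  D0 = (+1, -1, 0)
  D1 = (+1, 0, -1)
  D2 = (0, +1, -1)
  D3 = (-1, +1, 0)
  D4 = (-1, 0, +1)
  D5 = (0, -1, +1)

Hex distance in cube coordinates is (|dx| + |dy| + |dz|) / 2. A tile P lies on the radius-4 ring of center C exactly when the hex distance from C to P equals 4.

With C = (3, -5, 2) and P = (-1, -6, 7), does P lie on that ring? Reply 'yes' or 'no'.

Answer: no

Derivation:
|px - cx| = |-1 - 3| = 4
|py - cy| = |-6 - (-5)| = 1
|pz - cz| = |7 - 2| = 5
distance = (4+1+5)/2 = 10/2 = 5
radius = 4; distance != radius -> no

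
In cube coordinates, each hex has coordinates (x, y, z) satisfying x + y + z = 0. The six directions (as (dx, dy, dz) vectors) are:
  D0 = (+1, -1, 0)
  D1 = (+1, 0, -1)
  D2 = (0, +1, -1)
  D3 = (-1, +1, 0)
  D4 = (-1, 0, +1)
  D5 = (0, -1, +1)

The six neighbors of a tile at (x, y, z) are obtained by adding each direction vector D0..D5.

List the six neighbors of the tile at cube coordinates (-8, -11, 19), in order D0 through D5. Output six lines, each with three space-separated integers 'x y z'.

Answer: -7 -12 19
-7 -11 18
-8 -10 18
-9 -10 19
-9 -11 20
-8 -12 20

Derivation:
Center: (-8, -11, 19). Add each direction:
  D0: (-8, -11, 19) + (1, -1, 0) = (-7, -12, 19)
  D1: (-8, -11, 19) + (1, 0, -1) = (-7, -11, 18)
  D2: (-8, -11, 19) + (0, 1, -1) = (-8, -10, 18)
  D3: (-8, -11, 19) + (-1, 1, 0) = (-9, -10, 19)
  D4: (-8, -11, 19) + (-1, 0, 1) = (-9, -11, 20)
  D5: (-8, -11, 19) + (0, -1, 1) = (-8, -12, 20)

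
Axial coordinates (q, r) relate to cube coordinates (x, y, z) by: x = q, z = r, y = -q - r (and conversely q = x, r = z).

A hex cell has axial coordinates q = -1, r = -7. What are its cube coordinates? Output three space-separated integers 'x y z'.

Answer: -1 8 -7

Derivation:
x = q = -1
z = r = -7
y = -x - z = -(-1) - (-7) = 8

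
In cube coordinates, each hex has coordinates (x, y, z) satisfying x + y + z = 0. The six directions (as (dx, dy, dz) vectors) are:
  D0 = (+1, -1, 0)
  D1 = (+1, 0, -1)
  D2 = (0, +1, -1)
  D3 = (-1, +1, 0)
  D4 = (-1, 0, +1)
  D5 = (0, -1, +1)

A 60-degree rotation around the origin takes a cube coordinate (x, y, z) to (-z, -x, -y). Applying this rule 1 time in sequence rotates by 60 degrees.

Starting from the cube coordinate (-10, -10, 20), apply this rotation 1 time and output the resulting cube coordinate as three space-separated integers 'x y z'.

Start: (-10, -10, 20)
Step 1: (-10, -10, 20) -> (-(20), -(-10), -(-10)) = (-20, 10, 10)

Answer: -20 10 10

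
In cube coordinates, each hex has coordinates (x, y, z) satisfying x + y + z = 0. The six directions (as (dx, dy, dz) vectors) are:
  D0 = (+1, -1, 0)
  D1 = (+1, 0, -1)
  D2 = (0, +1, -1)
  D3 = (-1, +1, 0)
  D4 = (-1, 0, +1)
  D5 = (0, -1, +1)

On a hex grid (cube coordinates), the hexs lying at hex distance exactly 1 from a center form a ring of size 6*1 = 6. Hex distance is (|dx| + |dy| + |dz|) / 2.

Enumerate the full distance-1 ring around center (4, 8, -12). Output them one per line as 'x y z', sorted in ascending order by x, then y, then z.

Answer: 3 8 -11
3 9 -12
4 7 -11
4 9 -13
5 7 -12
5 8 -13

Derivation:
Walk ring at distance 1 from (4, 8, -12):
Start at center + D4*1 = (3, 8, -11)
  hex 0: (3, 8, -11)
  hex 1: (4, 7, -11)
  hex 2: (5, 7, -12)
  hex 3: (5, 8, -13)
  hex 4: (4, 9, -13)
  hex 5: (3, 9, -12)
Sorted: 6 hexes.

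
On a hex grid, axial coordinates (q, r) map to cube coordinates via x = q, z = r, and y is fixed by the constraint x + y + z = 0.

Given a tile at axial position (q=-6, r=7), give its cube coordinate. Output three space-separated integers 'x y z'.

Answer: -6 -1 7

Derivation:
x = q = -6
z = r = 7
y = -x - z = -(-6) - (7) = -1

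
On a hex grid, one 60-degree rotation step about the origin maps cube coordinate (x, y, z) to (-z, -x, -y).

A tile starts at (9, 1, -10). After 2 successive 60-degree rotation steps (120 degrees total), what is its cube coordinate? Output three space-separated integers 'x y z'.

Start: (9, 1, -10)
Step 1: (9, 1, -10) -> (-(-10), -(9), -(1)) = (10, -9, -1)
Step 2: (10, -9, -1) -> (-(-1), -(10), -(-9)) = (1, -10, 9)

Answer: 1 -10 9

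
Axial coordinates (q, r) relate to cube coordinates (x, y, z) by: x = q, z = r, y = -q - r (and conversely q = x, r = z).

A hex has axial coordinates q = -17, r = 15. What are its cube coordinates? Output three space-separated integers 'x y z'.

Answer: -17 2 15

Derivation:
x = q = -17
z = r = 15
y = -x - z = -(-17) - (15) = 2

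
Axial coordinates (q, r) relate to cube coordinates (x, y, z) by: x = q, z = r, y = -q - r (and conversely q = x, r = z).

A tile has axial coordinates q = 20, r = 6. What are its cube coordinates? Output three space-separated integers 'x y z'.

Answer: 20 -26 6

Derivation:
x = q = 20
z = r = 6
y = -x - z = -(20) - (6) = -26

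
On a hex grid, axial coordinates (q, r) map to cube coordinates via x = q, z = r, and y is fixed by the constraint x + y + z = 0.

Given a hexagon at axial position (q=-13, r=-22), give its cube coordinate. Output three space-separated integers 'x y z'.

Answer: -13 35 -22

Derivation:
x = q = -13
z = r = -22
y = -x - z = -(-13) - (-22) = 35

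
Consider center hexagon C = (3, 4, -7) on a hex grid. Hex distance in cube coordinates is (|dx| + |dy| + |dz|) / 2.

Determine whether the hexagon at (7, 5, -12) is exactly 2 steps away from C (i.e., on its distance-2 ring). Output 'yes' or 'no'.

Answer: no

Derivation:
|px - cx| = |7 - 3| = 4
|py - cy| = |5 - 4| = 1
|pz - cz| = |-12 - (-7)| = 5
distance = (4+1+5)/2 = 10/2 = 5
radius = 2; distance != radius -> no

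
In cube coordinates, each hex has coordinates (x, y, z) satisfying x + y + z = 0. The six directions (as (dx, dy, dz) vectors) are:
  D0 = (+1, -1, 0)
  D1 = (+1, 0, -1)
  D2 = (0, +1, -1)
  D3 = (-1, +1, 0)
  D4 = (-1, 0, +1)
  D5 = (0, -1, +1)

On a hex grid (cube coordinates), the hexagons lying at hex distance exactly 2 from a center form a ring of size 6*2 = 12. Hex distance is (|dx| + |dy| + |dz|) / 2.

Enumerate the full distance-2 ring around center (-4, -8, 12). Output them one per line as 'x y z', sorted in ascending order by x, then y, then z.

Answer: -6 -8 14
-6 -7 13
-6 -6 12
-5 -9 14
-5 -6 11
-4 -10 14
-4 -6 10
-3 -10 13
-3 -7 10
-2 -10 12
-2 -9 11
-2 -8 10

Derivation:
Walk ring at distance 2 from (-4, -8, 12):
Start at center + D4*2 = (-6, -8, 14)
  hex 0: (-6, -8, 14)
  hex 1: (-5, -9, 14)
  hex 2: (-4, -10, 14)
  hex 3: (-3, -10, 13)
  hex 4: (-2, -10, 12)
  hex 5: (-2, -9, 11)
  hex 6: (-2, -8, 10)
  hex 7: (-3, -7, 10)
  hex 8: (-4, -6, 10)
  hex 9: (-5, -6, 11)
  hex 10: (-6, -6, 12)
  hex 11: (-6, -7, 13)
Sorted: 12 hexes.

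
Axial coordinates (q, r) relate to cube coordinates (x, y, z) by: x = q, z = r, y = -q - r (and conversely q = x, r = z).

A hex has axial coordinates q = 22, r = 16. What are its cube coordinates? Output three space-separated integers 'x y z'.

Answer: 22 -38 16

Derivation:
x = q = 22
z = r = 16
y = -x - z = -(22) - (16) = -38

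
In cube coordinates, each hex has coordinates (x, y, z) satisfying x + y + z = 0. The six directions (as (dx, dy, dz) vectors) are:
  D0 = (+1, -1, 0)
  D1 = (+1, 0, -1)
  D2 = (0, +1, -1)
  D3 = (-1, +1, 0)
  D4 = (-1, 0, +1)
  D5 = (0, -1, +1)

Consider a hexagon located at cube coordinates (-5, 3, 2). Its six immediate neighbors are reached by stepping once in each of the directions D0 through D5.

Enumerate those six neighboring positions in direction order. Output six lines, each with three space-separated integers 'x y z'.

Answer: -4 2 2
-4 3 1
-5 4 1
-6 4 2
-6 3 3
-5 2 3

Derivation:
Center: (-5, 3, 2). Add each direction:
  D0: (-5, 3, 2) + (1, -1, 0) = (-4, 2, 2)
  D1: (-5, 3, 2) + (1, 0, -1) = (-4, 3, 1)
  D2: (-5, 3, 2) + (0, 1, -1) = (-5, 4, 1)
  D3: (-5, 3, 2) + (-1, 1, 0) = (-6, 4, 2)
  D4: (-5, 3, 2) + (-1, 0, 1) = (-6, 3, 3)
  D5: (-5, 3, 2) + (0, -1, 1) = (-5, 2, 3)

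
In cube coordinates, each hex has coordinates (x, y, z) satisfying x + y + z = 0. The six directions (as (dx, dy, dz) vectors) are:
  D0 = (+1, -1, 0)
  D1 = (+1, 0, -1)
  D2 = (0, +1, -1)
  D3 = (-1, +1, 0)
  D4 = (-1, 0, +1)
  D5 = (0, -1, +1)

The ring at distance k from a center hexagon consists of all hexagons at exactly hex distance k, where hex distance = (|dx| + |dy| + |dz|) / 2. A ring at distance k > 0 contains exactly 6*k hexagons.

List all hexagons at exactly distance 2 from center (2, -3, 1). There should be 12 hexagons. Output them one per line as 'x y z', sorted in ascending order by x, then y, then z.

Walk ring at distance 2 from (2, -3, 1):
Start at center + D4*2 = (0, -3, 3)
  hex 0: (0, -3, 3)
  hex 1: (1, -4, 3)
  hex 2: (2, -5, 3)
  hex 3: (3, -5, 2)
  hex 4: (4, -5, 1)
  hex 5: (4, -4, 0)
  hex 6: (4, -3, -1)
  hex 7: (3, -2, -1)
  hex 8: (2, -1, -1)
  hex 9: (1, -1, 0)
  hex 10: (0, -1, 1)
  hex 11: (0, -2, 2)
Sorted: 12 hexes.

Answer: 0 -3 3
0 -2 2
0 -1 1
1 -4 3
1 -1 0
2 -5 3
2 -1 -1
3 -5 2
3 -2 -1
4 -5 1
4 -4 0
4 -3 -1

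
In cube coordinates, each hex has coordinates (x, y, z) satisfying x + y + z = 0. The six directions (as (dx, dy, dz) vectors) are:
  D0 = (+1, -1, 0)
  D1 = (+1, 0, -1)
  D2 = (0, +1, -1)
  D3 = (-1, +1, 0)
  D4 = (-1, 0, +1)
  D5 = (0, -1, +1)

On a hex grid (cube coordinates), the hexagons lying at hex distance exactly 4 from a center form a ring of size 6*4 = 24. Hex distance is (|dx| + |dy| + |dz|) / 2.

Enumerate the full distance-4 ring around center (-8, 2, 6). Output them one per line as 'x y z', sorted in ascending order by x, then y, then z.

Answer: -12 2 10
-12 3 9
-12 4 8
-12 5 7
-12 6 6
-11 1 10
-11 6 5
-10 0 10
-10 6 4
-9 -1 10
-9 6 3
-8 -2 10
-8 6 2
-7 -2 9
-7 5 2
-6 -2 8
-6 4 2
-5 -2 7
-5 3 2
-4 -2 6
-4 -1 5
-4 0 4
-4 1 3
-4 2 2

Derivation:
Walk ring at distance 4 from (-8, 2, 6):
Start at center + D4*4 = (-12, 2, 10)
  hex 0: (-12, 2, 10)
  hex 1: (-11, 1, 10)
  hex 2: (-10, 0, 10)
  hex 3: (-9, -1, 10)
  hex 4: (-8, -2, 10)
  hex 5: (-7, -2, 9)
  hex 6: (-6, -2, 8)
  hex 7: (-5, -2, 7)
  hex 8: (-4, -2, 6)
  hex 9: (-4, -1, 5)
  hex 10: (-4, 0, 4)
  hex 11: (-4, 1, 3)
  hex 12: (-4, 2, 2)
  hex 13: (-5, 3, 2)
  hex 14: (-6, 4, 2)
  hex 15: (-7, 5, 2)
  hex 16: (-8, 6, 2)
  hex 17: (-9, 6, 3)
  hex 18: (-10, 6, 4)
  hex 19: (-11, 6, 5)
  hex 20: (-12, 6, 6)
  hex 21: (-12, 5, 7)
  hex 22: (-12, 4, 8)
  hex 23: (-12, 3, 9)
Sorted: 24 hexes.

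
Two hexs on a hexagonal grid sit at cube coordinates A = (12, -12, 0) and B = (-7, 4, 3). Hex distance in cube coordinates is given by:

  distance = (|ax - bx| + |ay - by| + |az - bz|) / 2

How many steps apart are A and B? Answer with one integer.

Answer: 19

Derivation:
|ax - bx| = |12 - (-7)| = 19
|ay - by| = |-12 - 4| = 16
|az - bz| = |0 - 3| = 3
distance = (19 + 16 + 3) / 2 = 38 / 2 = 19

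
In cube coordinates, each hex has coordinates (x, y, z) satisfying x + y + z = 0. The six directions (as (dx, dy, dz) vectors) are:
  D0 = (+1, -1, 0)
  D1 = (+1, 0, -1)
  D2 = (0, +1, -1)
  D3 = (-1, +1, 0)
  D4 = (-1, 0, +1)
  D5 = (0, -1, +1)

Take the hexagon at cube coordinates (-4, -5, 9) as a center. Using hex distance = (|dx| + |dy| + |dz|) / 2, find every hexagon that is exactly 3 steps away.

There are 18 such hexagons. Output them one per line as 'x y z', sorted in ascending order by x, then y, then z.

Answer: -7 -5 12
-7 -4 11
-7 -3 10
-7 -2 9
-6 -6 12
-6 -2 8
-5 -7 12
-5 -2 7
-4 -8 12
-4 -2 6
-3 -8 11
-3 -3 6
-2 -8 10
-2 -4 6
-1 -8 9
-1 -7 8
-1 -6 7
-1 -5 6

Derivation:
Walk ring at distance 3 from (-4, -5, 9):
Start at center + D4*3 = (-7, -5, 12)
  hex 0: (-7, -5, 12)
  hex 1: (-6, -6, 12)
  hex 2: (-5, -7, 12)
  hex 3: (-4, -8, 12)
  hex 4: (-3, -8, 11)
  hex 5: (-2, -8, 10)
  hex 6: (-1, -8, 9)
  hex 7: (-1, -7, 8)
  hex 8: (-1, -6, 7)
  hex 9: (-1, -5, 6)
  hex 10: (-2, -4, 6)
  hex 11: (-3, -3, 6)
  hex 12: (-4, -2, 6)
  hex 13: (-5, -2, 7)
  hex 14: (-6, -2, 8)
  hex 15: (-7, -2, 9)
  hex 16: (-7, -3, 10)
  hex 17: (-7, -4, 11)
Sorted: 18 hexes.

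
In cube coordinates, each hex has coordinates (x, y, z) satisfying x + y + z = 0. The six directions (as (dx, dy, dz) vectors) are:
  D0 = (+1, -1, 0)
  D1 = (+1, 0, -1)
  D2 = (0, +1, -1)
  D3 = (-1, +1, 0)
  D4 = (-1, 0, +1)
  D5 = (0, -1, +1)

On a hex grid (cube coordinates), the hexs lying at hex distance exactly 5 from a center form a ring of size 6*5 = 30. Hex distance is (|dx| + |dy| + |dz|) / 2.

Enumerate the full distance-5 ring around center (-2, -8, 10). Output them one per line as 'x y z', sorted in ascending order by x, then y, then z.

Walk ring at distance 5 from (-2, -8, 10):
Start at center + D4*5 = (-7, -8, 15)
  hex 0: (-7, -8, 15)
  hex 1: (-6, -9, 15)
  hex 2: (-5, -10, 15)
  hex 3: (-4, -11, 15)
  hex 4: (-3, -12, 15)
  hex 5: (-2, -13, 15)
  hex 6: (-1, -13, 14)
  hex 7: (0, -13, 13)
  hex 8: (1, -13, 12)
  hex 9: (2, -13, 11)
  hex 10: (3, -13, 10)
  hex 11: (3, -12, 9)
  hex 12: (3, -11, 8)
  hex 13: (3, -10, 7)
  hex 14: (3, -9, 6)
  hex 15: (3, -8, 5)
  hex 16: (2, -7, 5)
  hex 17: (1, -6, 5)
  hex 18: (0, -5, 5)
  hex 19: (-1, -4, 5)
  hex 20: (-2, -3, 5)
  hex 21: (-3, -3, 6)
  hex 22: (-4, -3, 7)
  hex 23: (-5, -3, 8)
  hex 24: (-6, -3, 9)
  hex 25: (-7, -3, 10)
  hex 26: (-7, -4, 11)
  hex 27: (-7, -5, 12)
  hex 28: (-7, -6, 13)
  hex 29: (-7, -7, 14)
Sorted: 30 hexes.

Answer: -7 -8 15
-7 -7 14
-7 -6 13
-7 -5 12
-7 -4 11
-7 -3 10
-6 -9 15
-6 -3 9
-5 -10 15
-5 -3 8
-4 -11 15
-4 -3 7
-3 -12 15
-3 -3 6
-2 -13 15
-2 -3 5
-1 -13 14
-1 -4 5
0 -13 13
0 -5 5
1 -13 12
1 -6 5
2 -13 11
2 -7 5
3 -13 10
3 -12 9
3 -11 8
3 -10 7
3 -9 6
3 -8 5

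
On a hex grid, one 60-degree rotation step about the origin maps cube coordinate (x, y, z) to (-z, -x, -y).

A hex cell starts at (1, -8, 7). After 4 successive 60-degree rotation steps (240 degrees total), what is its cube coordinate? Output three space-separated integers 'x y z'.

Answer: 7 1 -8

Derivation:
Start: (1, -8, 7)
Step 1: (1, -8, 7) -> (-(7), -(1), -(-8)) = (-7, -1, 8)
Step 2: (-7, -1, 8) -> (-(8), -(-7), -(-1)) = (-8, 7, 1)
Step 3: (-8, 7, 1) -> (-(1), -(-8), -(7)) = (-1, 8, -7)
Step 4: (-1, 8, -7) -> (-(-7), -(-1), -(8)) = (7, 1, -8)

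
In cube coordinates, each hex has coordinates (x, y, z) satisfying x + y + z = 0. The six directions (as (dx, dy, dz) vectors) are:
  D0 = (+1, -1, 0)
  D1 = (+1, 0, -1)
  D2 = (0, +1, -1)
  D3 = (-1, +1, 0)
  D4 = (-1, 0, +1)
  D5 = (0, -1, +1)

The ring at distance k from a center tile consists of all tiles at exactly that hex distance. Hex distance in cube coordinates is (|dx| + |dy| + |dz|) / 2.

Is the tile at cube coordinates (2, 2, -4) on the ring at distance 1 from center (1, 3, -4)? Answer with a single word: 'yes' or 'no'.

Answer: yes

Derivation:
|px - cx| = |2 - 1| = 1
|py - cy| = |2 - 3| = 1
|pz - cz| = |-4 - (-4)| = 0
distance = (1+1+0)/2 = 2/2 = 1
radius = 1; distance == radius -> yes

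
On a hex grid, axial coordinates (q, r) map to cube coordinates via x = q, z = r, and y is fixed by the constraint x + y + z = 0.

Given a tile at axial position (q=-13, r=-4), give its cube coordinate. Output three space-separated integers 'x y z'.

Answer: -13 17 -4

Derivation:
x = q = -13
z = r = -4
y = -x - z = -(-13) - (-4) = 17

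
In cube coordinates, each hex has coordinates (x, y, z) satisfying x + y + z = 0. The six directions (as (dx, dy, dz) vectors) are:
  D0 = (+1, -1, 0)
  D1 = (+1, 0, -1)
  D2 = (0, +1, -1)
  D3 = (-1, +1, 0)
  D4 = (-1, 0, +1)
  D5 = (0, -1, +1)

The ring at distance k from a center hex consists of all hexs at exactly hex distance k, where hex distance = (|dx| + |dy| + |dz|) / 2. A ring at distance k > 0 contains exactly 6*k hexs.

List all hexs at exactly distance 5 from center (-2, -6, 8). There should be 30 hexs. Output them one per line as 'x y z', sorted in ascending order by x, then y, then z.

Answer: -7 -6 13
-7 -5 12
-7 -4 11
-7 -3 10
-7 -2 9
-7 -1 8
-6 -7 13
-6 -1 7
-5 -8 13
-5 -1 6
-4 -9 13
-4 -1 5
-3 -10 13
-3 -1 4
-2 -11 13
-2 -1 3
-1 -11 12
-1 -2 3
0 -11 11
0 -3 3
1 -11 10
1 -4 3
2 -11 9
2 -5 3
3 -11 8
3 -10 7
3 -9 6
3 -8 5
3 -7 4
3 -6 3

Derivation:
Walk ring at distance 5 from (-2, -6, 8):
Start at center + D4*5 = (-7, -6, 13)
  hex 0: (-7, -6, 13)
  hex 1: (-6, -7, 13)
  hex 2: (-5, -8, 13)
  hex 3: (-4, -9, 13)
  hex 4: (-3, -10, 13)
  hex 5: (-2, -11, 13)
  hex 6: (-1, -11, 12)
  hex 7: (0, -11, 11)
  hex 8: (1, -11, 10)
  hex 9: (2, -11, 9)
  hex 10: (3, -11, 8)
  hex 11: (3, -10, 7)
  hex 12: (3, -9, 6)
  hex 13: (3, -8, 5)
  hex 14: (3, -7, 4)
  hex 15: (3, -6, 3)
  hex 16: (2, -5, 3)
  hex 17: (1, -4, 3)
  hex 18: (0, -3, 3)
  hex 19: (-1, -2, 3)
  hex 20: (-2, -1, 3)
  hex 21: (-3, -1, 4)
  hex 22: (-4, -1, 5)
  hex 23: (-5, -1, 6)
  hex 24: (-6, -1, 7)
  hex 25: (-7, -1, 8)
  hex 26: (-7, -2, 9)
  hex 27: (-7, -3, 10)
  hex 28: (-7, -4, 11)
  hex 29: (-7, -5, 12)
Sorted: 30 hexes.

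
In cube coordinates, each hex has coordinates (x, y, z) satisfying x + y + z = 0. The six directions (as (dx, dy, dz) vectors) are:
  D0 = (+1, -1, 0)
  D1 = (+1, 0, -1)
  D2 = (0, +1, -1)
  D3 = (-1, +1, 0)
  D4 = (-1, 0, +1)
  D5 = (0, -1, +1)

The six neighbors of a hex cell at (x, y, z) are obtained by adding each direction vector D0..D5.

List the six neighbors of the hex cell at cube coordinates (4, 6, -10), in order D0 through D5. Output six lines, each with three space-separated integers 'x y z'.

Center: (4, 6, -10). Add each direction:
  D0: (4, 6, -10) + (1, -1, 0) = (5, 5, -10)
  D1: (4, 6, -10) + (1, 0, -1) = (5, 6, -11)
  D2: (4, 6, -10) + (0, 1, -1) = (4, 7, -11)
  D3: (4, 6, -10) + (-1, 1, 0) = (3, 7, -10)
  D4: (4, 6, -10) + (-1, 0, 1) = (3, 6, -9)
  D5: (4, 6, -10) + (0, -1, 1) = (4, 5, -9)

Answer: 5 5 -10
5 6 -11
4 7 -11
3 7 -10
3 6 -9
4 5 -9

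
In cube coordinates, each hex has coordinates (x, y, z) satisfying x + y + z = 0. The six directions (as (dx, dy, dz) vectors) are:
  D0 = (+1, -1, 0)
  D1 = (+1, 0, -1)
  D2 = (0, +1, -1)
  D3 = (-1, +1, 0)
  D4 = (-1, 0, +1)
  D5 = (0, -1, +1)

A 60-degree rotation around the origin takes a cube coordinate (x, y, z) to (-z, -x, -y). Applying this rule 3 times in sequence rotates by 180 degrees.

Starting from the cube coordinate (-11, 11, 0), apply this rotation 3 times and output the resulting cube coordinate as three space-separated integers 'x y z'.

Start: (-11, 11, 0)
Step 1: (-11, 11, 0) -> (-(0), -(-11), -(11)) = (0, 11, -11)
Step 2: (0, 11, -11) -> (-(-11), -(0), -(11)) = (11, 0, -11)
Step 3: (11, 0, -11) -> (-(-11), -(11), -(0)) = (11, -11, 0)

Answer: 11 -11 0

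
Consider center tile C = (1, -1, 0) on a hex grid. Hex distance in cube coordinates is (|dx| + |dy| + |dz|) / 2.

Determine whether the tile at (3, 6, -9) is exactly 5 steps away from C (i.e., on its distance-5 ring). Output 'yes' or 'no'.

Answer: no

Derivation:
|px - cx| = |3 - 1| = 2
|py - cy| = |6 - (-1)| = 7
|pz - cz| = |-9 - 0| = 9
distance = (2+7+9)/2 = 18/2 = 9
radius = 5; distance != radius -> no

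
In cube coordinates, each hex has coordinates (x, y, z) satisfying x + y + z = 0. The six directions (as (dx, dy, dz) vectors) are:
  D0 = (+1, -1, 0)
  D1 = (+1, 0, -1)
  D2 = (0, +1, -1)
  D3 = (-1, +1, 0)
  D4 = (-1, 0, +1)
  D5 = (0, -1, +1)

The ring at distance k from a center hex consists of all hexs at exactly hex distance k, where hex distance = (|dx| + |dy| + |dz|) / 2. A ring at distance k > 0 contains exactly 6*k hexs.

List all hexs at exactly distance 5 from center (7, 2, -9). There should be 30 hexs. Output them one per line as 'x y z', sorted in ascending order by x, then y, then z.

Answer: 2 2 -4
2 3 -5
2 4 -6
2 5 -7
2 6 -8
2 7 -9
3 1 -4
3 7 -10
4 0 -4
4 7 -11
5 -1 -4
5 7 -12
6 -2 -4
6 7 -13
7 -3 -4
7 7 -14
8 -3 -5
8 6 -14
9 -3 -6
9 5 -14
10 -3 -7
10 4 -14
11 -3 -8
11 3 -14
12 -3 -9
12 -2 -10
12 -1 -11
12 0 -12
12 1 -13
12 2 -14

Derivation:
Walk ring at distance 5 from (7, 2, -9):
Start at center + D4*5 = (2, 2, -4)
  hex 0: (2, 2, -4)
  hex 1: (3, 1, -4)
  hex 2: (4, 0, -4)
  hex 3: (5, -1, -4)
  hex 4: (6, -2, -4)
  hex 5: (7, -3, -4)
  hex 6: (8, -3, -5)
  hex 7: (9, -3, -6)
  hex 8: (10, -3, -7)
  hex 9: (11, -3, -8)
  hex 10: (12, -3, -9)
  hex 11: (12, -2, -10)
  hex 12: (12, -1, -11)
  hex 13: (12, 0, -12)
  hex 14: (12, 1, -13)
  hex 15: (12, 2, -14)
  hex 16: (11, 3, -14)
  hex 17: (10, 4, -14)
  hex 18: (9, 5, -14)
  hex 19: (8, 6, -14)
  hex 20: (7, 7, -14)
  hex 21: (6, 7, -13)
  hex 22: (5, 7, -12)
  hex 23: (4, 7, -11)
  hex 24: (3, 7, -10)
  hex 25: (2, 7, -9)
  hex 26: (2, 6, -8)
  hex 27: (2, 5, -7)
  hex 28: (2, 4, -6)
  hex 29: (2, 3, -5)
Sorted: 30 hexes.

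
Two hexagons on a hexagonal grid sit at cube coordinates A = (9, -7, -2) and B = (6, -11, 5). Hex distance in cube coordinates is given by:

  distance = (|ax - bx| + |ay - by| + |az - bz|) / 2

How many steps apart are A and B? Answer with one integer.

|ax - bx| = |9 - 6| = 3
|ay - by| = |-7 - (-11)| = 4
|az - bz| = |-2 - 5| = 7
distance = (3 + 4 + 7) / 2 = 14 / 2 = 7

Answer: 7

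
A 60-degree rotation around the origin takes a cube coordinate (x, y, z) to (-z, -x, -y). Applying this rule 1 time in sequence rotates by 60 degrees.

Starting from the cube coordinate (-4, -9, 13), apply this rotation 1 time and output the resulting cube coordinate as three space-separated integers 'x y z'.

Start: (-4, -9, 13)
Step 1: (-4, -9, 13) -> (-(13), -(-4), -(-9)) = (-13, 4, 9)

Answer: -13 4 9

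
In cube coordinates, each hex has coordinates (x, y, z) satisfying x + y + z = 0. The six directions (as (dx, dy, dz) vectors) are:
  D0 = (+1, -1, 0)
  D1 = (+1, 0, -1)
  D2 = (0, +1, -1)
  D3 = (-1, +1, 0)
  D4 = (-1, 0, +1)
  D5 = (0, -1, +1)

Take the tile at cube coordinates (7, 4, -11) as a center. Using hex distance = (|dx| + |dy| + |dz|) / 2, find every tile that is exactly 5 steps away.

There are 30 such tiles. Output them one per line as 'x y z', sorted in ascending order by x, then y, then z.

Walk ring at distance 5 from (7, 4, -11):
Start at center + D4*5 = (2, 4, -6)
  hex 0: (2, 4, -6)
  hex 1: (3, 3, -6)
  hex 2: (4, 2, -6)
  hex 3: (5, 1, -6)
  hex 4: (6, 0, -6)
  hex 5: (7, -1, -6)
  hex 6: (8, -1, -7)
  hex 7: (9, -1, -8)
  hex 8: (10, -1, -9)
  hex 9: (11, -1, -10)
  hex 10: (12, -1, -11)
  hex 11: (12, 0, -12)
  hex 12: (12, 1, -13)
  hex 13: (12, 2, -14)
  hex 14: (12, 3, -15)
  hex 15: (12, 4, -16)
  hex 16: (11, 5, -16)
  hex 17: (10, 6, -16)
  hex 18: (9, 7, -16)
  hex 19: (8, 8, -16)
  hex 20: (7, 9, -16)
  hex 21: (6, 9, -15)
  hex 22: (5, 9, -14)
  hex 23: (4, 9, -13)
  hex 24: (3, 9, -12)
  hex 25: (2, 9, -11)
  hex 26: (2, 8, -10)
  hex 27: (2, 7, -9)
  hex 28: (2, 6, -8)
  hex 29: (2, 5, -7)
Sorted: 30 hexes.

Answer: 2 4 -6
2 5 -7
2 6 -8
2 7 -9
2 8 -10
2 9 -11
3 3 -6
3 9 -12
4 2 -6
4 9 -13
5 1 -6
5 9 -14
6 0 -6
6 9 -15
7 -1 -6
7 9 -16
8 -1 -7
8 8 -16
9 -1 -8
9 7 -16
10 -1 -9
10 6 -16
11 -1 -10
11 5 -16
12 -1 -11
12 0 -12
12 1 -13
12 2 -14
12 3 -15
12 4 -16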